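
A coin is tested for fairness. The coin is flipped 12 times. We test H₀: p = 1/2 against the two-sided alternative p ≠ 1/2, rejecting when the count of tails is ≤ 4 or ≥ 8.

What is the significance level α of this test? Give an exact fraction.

α = P(K ≤ 4 or K ≥ 8 | p = 1/2), K ~ Binomial(12, 1/2).
The two tails are symmetric, so α = 2·(1 + 12 + 66 + 220 + 495)/2^12 = 1588/4096 = 397/1024.

397/1024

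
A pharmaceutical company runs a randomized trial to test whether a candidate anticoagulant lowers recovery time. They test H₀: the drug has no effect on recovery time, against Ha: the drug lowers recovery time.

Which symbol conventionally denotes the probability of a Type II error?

β

P(Type II error) = P(fail to reject H₀ | H₀ false) = β.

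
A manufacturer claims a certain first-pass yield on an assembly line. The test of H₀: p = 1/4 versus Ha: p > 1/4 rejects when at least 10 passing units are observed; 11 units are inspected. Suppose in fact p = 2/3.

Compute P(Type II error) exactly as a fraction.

A Type II error is failing to reject when Ha holds: with p = 2/3, β = P(S ≤ 9).
Summing C(11,j)·(2/3)^j·(1/3)^{11-j} for j = 0..9 gives 163835/177147.

163835/177147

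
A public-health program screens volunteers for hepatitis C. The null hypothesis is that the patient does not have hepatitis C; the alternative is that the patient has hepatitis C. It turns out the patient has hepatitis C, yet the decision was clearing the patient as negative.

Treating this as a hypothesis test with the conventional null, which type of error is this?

Type II error

'Clearing the patient as negative' corresponds to failing to reject H₀.
H₀ was not rejected but H₀ is false — a Type II error (false negative).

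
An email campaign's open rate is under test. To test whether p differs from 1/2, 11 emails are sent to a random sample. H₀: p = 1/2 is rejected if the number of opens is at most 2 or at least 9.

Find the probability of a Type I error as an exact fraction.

The significance level is the null-hypothesis probability of the rejection region {≤2} ∪ {≥9}.
By symmetry, α = 2·P(K ≤ 2) = 2·(1 + 11 + 55)/2048 = 134/2048 = 67/1024.

67/1024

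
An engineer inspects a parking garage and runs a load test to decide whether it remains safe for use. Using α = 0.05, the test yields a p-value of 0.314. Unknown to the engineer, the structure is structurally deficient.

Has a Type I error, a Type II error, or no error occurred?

The conventional null hypothesis is that the structure meets the required load capacity (safe).
Since p = 0.314 ≥ α = 0.05, H₀ is not rejected.
H₀ is false (actually the structure is structurally deficient).
Failing to reject a false H₀ is a Type II error.

Type II error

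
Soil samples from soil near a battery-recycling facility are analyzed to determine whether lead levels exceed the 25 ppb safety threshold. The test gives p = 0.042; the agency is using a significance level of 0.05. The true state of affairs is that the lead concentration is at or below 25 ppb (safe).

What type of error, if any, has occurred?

Type I error

The conventional null hypothesis is that the lead concentration is at or below 25 ppb (safe).
Since p = 0.042 < α = 0.05, H₀ is rejected.
H₀ is true (actually the lead concentration is at or below 25 ppb (safe)).
Rejecting a true H₀ is a Type I error.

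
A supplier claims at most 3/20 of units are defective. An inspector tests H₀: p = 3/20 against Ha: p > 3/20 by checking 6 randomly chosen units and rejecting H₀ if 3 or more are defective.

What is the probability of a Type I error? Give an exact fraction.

Under H₀, K ~ Binomial(6, 3/20); the Type I error rate is P(K ≥ 3).
Computing the lower-tail complement: 1 − 6097033/6400000 = 302967/6400000.

302967/6400000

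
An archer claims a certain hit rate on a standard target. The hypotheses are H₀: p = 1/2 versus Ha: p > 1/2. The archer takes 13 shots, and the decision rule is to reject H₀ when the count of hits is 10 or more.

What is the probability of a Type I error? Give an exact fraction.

The Type I error probability is α = P(K ≥ 10) computed under H₀, where K ~ Binomial(13, 1/2).
P(K ≥ 10) = [C(13,10) + C(13,11) + C(13,12) + C(13,13)] / 2^13 = (286 + 78 + 13 + 1) / 8192 = 378/8192 = 189/4096.

189/4096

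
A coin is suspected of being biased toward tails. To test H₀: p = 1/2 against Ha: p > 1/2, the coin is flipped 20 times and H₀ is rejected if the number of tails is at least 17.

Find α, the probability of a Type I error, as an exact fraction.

Under H₀, X ~ Binomial(20, 1/2), and α = P(X ≥ 17).
Summing the upper tail: (1140 + 190 + 20 + 1) / 2^20 = 1351/1048576.

1351/1048576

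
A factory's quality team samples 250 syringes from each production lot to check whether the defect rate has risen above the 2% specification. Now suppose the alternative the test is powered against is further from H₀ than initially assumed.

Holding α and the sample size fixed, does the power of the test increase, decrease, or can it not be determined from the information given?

The further the true parameter sits from the null value, the more of the Ha sampling distribution falls in the rejection region.
Since power = 1 − β and β decreases, power increases.

It increases.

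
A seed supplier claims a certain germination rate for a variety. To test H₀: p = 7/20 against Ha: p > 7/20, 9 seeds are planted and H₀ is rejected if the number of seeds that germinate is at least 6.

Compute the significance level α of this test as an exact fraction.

The Type I error probability is α = P(K ≥ 6) computed under H₀, where K ~ Binomial(9, 7/20).
P(K ≥ 6) = Σ_{j=6}^{9} C(9,j)·(7/20)^j·(13/20)^{9-j} = 6859289647/128000000000.

6859289647/128000000000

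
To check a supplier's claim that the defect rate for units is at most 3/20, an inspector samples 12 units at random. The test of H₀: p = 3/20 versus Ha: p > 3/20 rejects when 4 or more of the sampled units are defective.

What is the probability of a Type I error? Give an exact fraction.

Under H₀, K ~ Binomial(12, 3/20); the Type I error rate is P(K ≥ 4).
Computing the lower-tail complement: 1 − 743664573512687/819200000000000 = 75535426487313/819200000000000.

75535426487313/819200000000000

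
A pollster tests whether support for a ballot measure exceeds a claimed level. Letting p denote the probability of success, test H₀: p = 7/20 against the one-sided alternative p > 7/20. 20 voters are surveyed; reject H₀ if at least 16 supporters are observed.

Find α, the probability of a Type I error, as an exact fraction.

Under H₀, K ~ Binomial(20, 7/20), and α = P(K ≥ 16).
P(K ≥ 16) = Σ_{j=16}^{20} C(20,j)·(7/20)^j·(13/20)^{20-j} = 1309170390051900216169/26214400000000000000000000.

1309170390051900216169/26214400000000000000000000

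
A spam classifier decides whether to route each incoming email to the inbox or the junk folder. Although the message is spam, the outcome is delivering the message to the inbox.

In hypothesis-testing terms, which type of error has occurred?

The null hypothesis here is that the message is legitimate (not spam).
'Delivering the message to the inbox' corresponds to failing to reject H₀.
H₀ was not rejected but H₀ is false — a Type II error (false negative).

Type II error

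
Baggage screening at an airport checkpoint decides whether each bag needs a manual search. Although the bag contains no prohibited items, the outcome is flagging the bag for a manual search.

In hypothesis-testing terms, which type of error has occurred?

Type I error

The null hypothesis here is that the bag contains no prohibited items.
'Flagging the bag for a manual search' corresponds to rejecting H₀.
H₀ was rejected but H₀ is true — a Type I error (false positive).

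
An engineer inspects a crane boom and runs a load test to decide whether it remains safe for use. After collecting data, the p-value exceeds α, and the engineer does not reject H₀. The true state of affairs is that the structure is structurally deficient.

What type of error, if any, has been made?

The conventional null hypothesis here is that the structure meets the required load capacity (safe).
H₀ was not rejected, but H₀ is actually false.
Failing to reject a false null hypothesis is a Type II error (false negative).

Type II error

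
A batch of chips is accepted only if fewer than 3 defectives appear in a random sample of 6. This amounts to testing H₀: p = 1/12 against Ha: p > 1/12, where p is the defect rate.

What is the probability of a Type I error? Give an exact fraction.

The significance level is the probability, assuming p = 1/12, of seeing 3 or more defectives in 6 draws.
Computing the lower-tail complement: 1 − 1478741/1492992 = 14251/1492992.

14251/1492992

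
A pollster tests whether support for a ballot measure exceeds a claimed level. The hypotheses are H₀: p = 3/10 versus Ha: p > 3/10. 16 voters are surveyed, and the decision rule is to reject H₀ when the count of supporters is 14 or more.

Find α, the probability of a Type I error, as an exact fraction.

1190959281/400000000000000

The Type I error probability is α = P(Y ≥ 14) computed under H₀, where Y ~ Binomial(16, 3/10).
Summing C(16,j)(3/10)^j(7/10)^{16−j} for j = 14,…,16 gives 1190959281/400000000000000.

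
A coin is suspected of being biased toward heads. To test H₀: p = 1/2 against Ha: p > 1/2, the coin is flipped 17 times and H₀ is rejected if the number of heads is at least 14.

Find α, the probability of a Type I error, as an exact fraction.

α = P(reject H₀ | H₀ true) = P(Y ≥ 14 | p = 1/2), with Y ~ Binomial(17, 1/2).
P(Y ≥ 14) = [C(17,14) + C(17,15) + C(17,16) + C(17,17)] / 2^17 = (680 + 136 + 17 + 1) / 131072 = 834/131072 = 417/65536.

417/65536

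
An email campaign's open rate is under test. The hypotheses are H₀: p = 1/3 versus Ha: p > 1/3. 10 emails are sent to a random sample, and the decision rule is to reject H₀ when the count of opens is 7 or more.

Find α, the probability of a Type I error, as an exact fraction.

The Type I error probability is α = P(K ≥ 7) computed under H₀, where K ~ Binomial(10, 1/3).
P(K ≥ 7) = Σ_{j=7}^{10} C(10,j)·(1/3)^j·(2/3)^{10-j} = 43/2187.

43/2187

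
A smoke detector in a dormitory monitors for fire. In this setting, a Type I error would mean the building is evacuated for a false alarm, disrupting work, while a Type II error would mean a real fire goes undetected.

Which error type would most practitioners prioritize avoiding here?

Type II error

The Type II consequence (a real fire goes undetected) is more severe than the Type I consequence (the building is evacuated for a false alarm, disrupting work).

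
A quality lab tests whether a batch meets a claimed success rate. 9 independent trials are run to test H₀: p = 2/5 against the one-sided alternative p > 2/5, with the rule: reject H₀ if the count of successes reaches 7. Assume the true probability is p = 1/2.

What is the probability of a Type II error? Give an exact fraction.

233/256

Under the alternative p = 1/2, K ~ Binomial(9, 1/2); β is the probability the test does not reject, P(K < 7).
Adding the binomial probabilities P(K=0)+…+P(K=6) at p = 1/2 gives 233/256.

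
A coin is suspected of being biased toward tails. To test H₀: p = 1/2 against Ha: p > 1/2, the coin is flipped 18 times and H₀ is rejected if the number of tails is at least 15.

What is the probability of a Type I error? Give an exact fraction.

247/65536

Under H₀, S ~ Binomial(18, 1/2), and α = P(S ≥ 15).
That's C(18,15) + C(18,16) + C(18,17) + C(18,18) over 2^18, i.e. (816 + 153 + 18 + 1)/262144 = 988/262144 = 247/65536.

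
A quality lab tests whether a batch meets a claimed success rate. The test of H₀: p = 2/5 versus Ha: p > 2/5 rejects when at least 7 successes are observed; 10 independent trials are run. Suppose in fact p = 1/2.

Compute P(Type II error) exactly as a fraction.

53/64

Under the alternative p = 1/2, S ~ Binomial(10, 1/2); β is the probability the test does not reject, P(S < 7).
Summing C(10,j)·(1/2)^j·(1/2)^{10-j} for j = 0..6 gives 53/64.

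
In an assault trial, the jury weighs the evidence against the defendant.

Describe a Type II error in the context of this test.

A Type II error would mean concluding that the defendant is innocent (or at least failing to establish that the defendant is guilty) when in fact the defendant is guilty.

With the conventional null hypothesis that the defendant is innocent:
A Type II error is failing to reject H₀ when H₀ is false.
Here that means acquitting the defendant when actually the defendant is guilty.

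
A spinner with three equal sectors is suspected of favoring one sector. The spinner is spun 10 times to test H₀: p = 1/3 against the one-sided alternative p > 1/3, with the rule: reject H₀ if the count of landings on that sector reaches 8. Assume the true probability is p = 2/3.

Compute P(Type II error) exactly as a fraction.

Under the alternative p = 2/3, Y ~ Binomial(10, 2/3); β is the probability the test does not reject, P(Y < 8).
Adding the binomial probabilities P(Y=0)+…+P(Y=7) at p = 2/3 gives 13795/19683.

13795/19683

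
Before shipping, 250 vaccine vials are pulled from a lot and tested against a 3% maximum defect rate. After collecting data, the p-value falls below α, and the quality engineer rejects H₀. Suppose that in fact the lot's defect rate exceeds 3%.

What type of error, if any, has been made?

The conventional null hypothesis here is that the lot's defect rate is 3% (within specification).
The test rejected a false H₀ — the decision matches the true state.

No error — this is a correct decision.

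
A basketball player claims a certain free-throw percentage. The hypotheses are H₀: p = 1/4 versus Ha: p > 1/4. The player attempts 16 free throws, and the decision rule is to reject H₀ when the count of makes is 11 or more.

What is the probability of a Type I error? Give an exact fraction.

1225093/4294967296

Under H₀, X ~ Binomial(16, 1/4), and α = P(X ≥ 11).
Adding the binomial terms for j = 11 through 16 with p = 1/4 yields 1225093/4294967296.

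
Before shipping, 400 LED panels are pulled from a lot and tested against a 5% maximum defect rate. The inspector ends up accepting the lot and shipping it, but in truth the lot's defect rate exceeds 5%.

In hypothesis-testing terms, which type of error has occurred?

Type II error

The null hypothesis here is that the lot's defect rate is 5% (within specification).
'Accepting the lot and shipping it' corresponds to failing to reject H₀.
H₀ was not rejected but H₀ is false — a Type II error (false negative).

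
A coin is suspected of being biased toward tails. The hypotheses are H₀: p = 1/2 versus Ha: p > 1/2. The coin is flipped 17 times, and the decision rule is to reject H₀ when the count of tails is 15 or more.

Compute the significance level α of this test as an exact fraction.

77/65536

Under H₀, S ~ Binomial(17, 1/2), and α = P(S ≥ 15).
Summing the upper tail: (136 + 17 + 1) / 2^17 = 154/131072 = 77/65536.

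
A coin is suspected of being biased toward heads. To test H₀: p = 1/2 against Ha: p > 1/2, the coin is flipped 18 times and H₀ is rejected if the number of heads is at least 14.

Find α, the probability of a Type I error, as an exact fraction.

The Type I error probability is α = P(S ≥ 14) computed under H₀, where S ~ Binomial(18, 1/2).
Summing the upper tail: (3060 + 816 + 153 + 18 + 1) / 2^18 = 4048/262144 = 253/16384.

253/16384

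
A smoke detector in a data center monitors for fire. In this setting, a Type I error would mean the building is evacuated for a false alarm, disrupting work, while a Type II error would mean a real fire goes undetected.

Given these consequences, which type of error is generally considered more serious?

The Type II consequence (a real fire goes undetected) is more severe than the Type I consequence (the building is evacuated for a false alarm, disrupting work).

Type II error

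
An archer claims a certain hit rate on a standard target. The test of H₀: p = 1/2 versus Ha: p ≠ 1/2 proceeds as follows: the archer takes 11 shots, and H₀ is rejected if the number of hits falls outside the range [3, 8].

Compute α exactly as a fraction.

Under H₀, X ~ Binomial(11, 1/2); α is the probability of landing in either tail, P(X ≤ 2) + P(X ≥ 9).
By symmetry, α = 2·P(X ≤ 2) = 2·(1 + 11 + 55)/2048 = 134/2048 = 67/1024.

67/1024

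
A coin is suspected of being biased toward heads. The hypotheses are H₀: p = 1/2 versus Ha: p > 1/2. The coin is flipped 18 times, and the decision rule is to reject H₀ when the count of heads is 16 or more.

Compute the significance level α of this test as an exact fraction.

43/65536

The Type I error probability is α = P(X ≥ 16) computed under H₀, where X ~ Binomial(18, 1/2).
Summing the upper tail: (153 + 18 + 1) / 2^18 = 172/262144 = 43/65536.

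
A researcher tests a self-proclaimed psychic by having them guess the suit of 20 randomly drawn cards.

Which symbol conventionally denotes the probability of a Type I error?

α

P(Type I error) = P(reject H₀ | H₀ true) = α, the significance level.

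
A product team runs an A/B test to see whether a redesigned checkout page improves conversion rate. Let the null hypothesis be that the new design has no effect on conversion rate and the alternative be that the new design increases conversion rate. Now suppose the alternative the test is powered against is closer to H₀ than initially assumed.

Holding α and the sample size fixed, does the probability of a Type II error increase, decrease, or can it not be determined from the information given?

A smaller departure from H₀ means the test statistic under Ha is distributed closer to where it would be under H₀; rejection becomes less likely.

It increases.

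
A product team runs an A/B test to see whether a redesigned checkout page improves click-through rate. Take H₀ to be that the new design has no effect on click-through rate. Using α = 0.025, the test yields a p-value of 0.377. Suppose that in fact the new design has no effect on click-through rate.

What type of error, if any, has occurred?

Since p = 0.377 ≥ α = 0.025, H₀ is not rejected.
H₀ is true (actually the new design has no effect on click-through rate).
The decision matches the true state — no error.

Neither — the decision is correct.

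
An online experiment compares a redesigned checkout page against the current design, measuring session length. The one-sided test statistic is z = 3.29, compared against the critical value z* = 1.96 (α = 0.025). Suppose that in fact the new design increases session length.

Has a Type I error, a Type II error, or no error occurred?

No error (correct decision).

The conventional null hypothesis is that the new design has no effect on session length.
Since z = 3.29 > z* = 1.96, H₀ is rejected.
H₀ is false (actually the new design increases session length).
The decision matches the true state — no error.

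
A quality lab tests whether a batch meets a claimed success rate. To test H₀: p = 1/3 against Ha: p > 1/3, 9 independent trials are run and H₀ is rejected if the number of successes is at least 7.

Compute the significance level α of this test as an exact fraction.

α = P(reject H₀ | H₀ true) = P(Y ≥ 7 | p = 1/3), with Y ~ Binomial(9, 1/3).
Adding the binomial terms for j = 7 through 9 with p = 1/3 yields 163/19683.

163/19683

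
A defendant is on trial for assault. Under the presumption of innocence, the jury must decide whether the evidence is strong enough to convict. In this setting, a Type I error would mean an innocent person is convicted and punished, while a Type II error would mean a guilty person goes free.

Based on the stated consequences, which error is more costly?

Type I error

The Type I consequence (an innocent person is convicted and punished) is more severe than the Type II consequence (a guilty person goes free).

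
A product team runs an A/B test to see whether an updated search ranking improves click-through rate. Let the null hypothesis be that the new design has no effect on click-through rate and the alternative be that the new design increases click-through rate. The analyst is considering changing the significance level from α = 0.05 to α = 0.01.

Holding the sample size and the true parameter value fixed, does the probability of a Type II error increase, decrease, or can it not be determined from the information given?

A smaller α moves the rejection region further into the tail. With the alternative true, more outcomes now fall outside the rejection region, so failing to reject becomes more likely.

It increases.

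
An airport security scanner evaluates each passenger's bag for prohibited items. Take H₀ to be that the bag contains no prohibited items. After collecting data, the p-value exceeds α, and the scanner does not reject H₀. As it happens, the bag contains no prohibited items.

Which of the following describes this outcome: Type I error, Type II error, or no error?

No error — this is a correct decision.

The test retained a true H₀ — the decision matches the true state.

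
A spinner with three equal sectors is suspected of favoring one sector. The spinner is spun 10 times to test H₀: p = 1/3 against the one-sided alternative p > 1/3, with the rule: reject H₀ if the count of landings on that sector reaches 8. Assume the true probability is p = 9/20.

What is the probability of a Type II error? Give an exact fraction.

2489876891491/2560000000000

β = P(fail to reject H₀ | Ha true) = P(Y ≤ 7 | p = 9/20), Y ~ Binomial(10, 9/20).
Equivalently, β = 1 − P(Y ≥ 8) = 2489876891491/2560000000000.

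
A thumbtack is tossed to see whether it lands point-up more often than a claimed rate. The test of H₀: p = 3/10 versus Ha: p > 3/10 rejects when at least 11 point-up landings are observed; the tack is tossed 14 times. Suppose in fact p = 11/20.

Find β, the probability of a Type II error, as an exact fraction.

767413934602409223/819200000000000000

β = P(fail to reject H₀ | Ha true) = P(S ≤ 10 | p = 11/20), S ~ Binomial(14, 11/20).
Equivalently, β = 1 − P(S ≥ 11) = 767413934602409223/819200000000000000.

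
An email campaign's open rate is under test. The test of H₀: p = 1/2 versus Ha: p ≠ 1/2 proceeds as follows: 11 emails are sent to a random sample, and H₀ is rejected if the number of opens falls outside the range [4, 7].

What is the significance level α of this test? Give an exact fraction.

29/128

Under H₀, X ~ Binomial(11, 1/2); α is the probability of landing in either tail, P(X ≤ 3) + P(X ≥ 8).
The two tails are symmetric, so α = 2·(1 + 11 + 55 + 165)/2^11 = 464/2048 = 29/128.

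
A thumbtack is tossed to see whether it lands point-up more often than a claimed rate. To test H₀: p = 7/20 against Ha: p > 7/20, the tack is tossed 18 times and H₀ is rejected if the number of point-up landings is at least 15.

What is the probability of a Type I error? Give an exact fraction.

Under H₀, S ~ Binomial(18, 7/20), and α = P(S ≥ 15).
Adding the binomial terms for j = 15 through 18 with p = 7/20 yields 235664205792060577/6553600000000000000000.

235664205792060577/6553600000000000000000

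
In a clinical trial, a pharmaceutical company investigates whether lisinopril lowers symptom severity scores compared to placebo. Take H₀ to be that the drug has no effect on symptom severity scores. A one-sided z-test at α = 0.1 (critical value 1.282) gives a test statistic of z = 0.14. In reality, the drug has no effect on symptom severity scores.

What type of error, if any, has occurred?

Since z = 0.14 ≤ z* = 1.282, H₀ is not rejected.
H₀ is true (actually the drug has no effect on symptom severity scores).
The decision matches the true state — no error.

Neither — the decision is correct.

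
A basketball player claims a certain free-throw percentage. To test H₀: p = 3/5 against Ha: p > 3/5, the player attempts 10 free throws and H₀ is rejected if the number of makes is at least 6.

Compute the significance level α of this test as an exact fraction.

α = P(reject H₀ | H₀ true) = P(X ≥ 6 | p = 3/5), with X ~ Binomial(10, 3/5).
P(X ≥ 6) = Σ_{j=6}^{10} C(10,j)·(3/5)^j·(2/5)^{10-j} = 6182649/9765625.

6182649/9765625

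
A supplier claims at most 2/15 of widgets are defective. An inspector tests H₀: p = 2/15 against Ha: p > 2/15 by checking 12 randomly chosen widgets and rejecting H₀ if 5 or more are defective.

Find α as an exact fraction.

127817017088/8649755859375

Under H₀, K ~ Binomial(12, 2/15); the Type I error rate is P(K ≥ 5).
α = 1 − P(K ≤ 4) = 1 − 8521938842287/8649755859375 = 127817017088/8649755859375.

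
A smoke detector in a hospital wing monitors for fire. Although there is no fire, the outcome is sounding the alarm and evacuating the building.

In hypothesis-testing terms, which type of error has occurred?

The null hypothesis here is that there is no fire.
'Sounding the alarm and evacuating the building' corresponds to rejecting H₀.
H₀ was rejected but H₀ is true — a Type I error (false positive).

Type I error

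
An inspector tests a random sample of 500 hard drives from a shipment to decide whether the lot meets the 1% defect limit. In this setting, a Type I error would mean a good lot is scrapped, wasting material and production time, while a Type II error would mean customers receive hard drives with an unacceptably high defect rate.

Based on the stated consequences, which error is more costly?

Type II error

The Type II consequence (customers receive hard drives with an unacceptably high defect rate) is more severe than the Type I consequence (a good lot is scrapped, wasting material and production time).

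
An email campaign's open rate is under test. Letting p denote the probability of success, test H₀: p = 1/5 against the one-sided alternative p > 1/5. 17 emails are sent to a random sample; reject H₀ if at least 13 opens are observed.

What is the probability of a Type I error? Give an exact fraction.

131009/152587890625

α = P(reject H₀ | H₀ true) = P(Y ≥ 13 | p = 1/5), with Y ~ Binomial(17, 1/5).
Summing C(17,j)(1/5)^j(4/5)^{17−j} for j = 13,…,17 gives 131009/152587890625.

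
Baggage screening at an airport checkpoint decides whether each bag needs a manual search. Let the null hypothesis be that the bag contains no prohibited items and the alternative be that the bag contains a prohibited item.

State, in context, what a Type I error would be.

A Type I error is rejecting H₀ when H₀ is true.
Here that means flagging the bag for a manual search when actually the bag contains no prohibited items.

A Type I error would mean concluding that the bag contains a prohibited item when in fact the bag contains no prohibited items.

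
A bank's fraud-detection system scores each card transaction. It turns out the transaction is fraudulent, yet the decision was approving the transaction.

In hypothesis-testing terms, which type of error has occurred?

Type II error

The null hypothesis here is that the transaction is legitimate.
'Approving the transaction' corresponds to failing to reject H₀.
H₀ was not rejected but H₀ is false — a Type II error (false negative).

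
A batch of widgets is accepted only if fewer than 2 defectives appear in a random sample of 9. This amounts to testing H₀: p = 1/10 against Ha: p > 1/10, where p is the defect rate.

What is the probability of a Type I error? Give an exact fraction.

The significance level is the probability, assuming p = 1/10, of seeing 2 or more defectives in 9 draws.
α = 1 − P(Y ≤ 1) = 1 − 387420489/500000000 = 112579511/500000000.

112579511/500000000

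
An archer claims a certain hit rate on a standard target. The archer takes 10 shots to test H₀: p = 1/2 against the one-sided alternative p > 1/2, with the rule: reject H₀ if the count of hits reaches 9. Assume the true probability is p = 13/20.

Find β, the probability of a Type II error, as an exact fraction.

9359826552041/10240000000000

A Type II error is failing to reject when Ha holds: with p = 13/20, β = P(Y ≤ 8).
Adding the binomial probabilities P(Y=0)+…+P(Y=8) at p = 13/20 gives 9359826552041/10240000000000.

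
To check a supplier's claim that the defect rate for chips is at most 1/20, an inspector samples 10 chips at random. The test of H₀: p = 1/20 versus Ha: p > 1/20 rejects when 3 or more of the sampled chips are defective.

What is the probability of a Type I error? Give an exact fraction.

29449106891/2560000000000

Under H₀, X ~ Binomial(10, 1/20); the Type I error rate is P(X ≥ 3).
α = 1 − P(X ≤ 2) = 1 − 2530550893109/2560000000000 = 29449106891/2560000000000.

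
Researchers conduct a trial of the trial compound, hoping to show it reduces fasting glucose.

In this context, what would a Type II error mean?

With the conventional null hypothesis that the drug has no effect on fasting glucose:
A Type II error is failing to reject H₀ when H₀ is false.
Here that means concluding there is insufficient evidence that the drug works when actually the drug reduces fasting glucose.

A Type II error would mean concluding that the drug has no effect on fasting glucose (or at least failing to establish that the drug reduces fasting glucose) when in fact the drug reduces fasting glucose.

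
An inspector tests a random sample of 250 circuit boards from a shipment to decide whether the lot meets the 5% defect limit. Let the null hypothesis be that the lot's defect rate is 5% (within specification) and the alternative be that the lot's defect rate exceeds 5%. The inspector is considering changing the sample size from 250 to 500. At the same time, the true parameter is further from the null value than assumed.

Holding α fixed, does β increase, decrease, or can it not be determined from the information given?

It decreases.

Increasing n separates the H₀ and Ha sampling distributions, so under Ha fewer outcomes land in the acceptance region. A bigger departure from H₀ is easier for the test to detect, so it fails to reject less often. Both changes push β in the same direction.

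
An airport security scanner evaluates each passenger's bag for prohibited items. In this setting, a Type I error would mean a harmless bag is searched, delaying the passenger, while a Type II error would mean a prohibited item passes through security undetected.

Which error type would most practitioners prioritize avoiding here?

The Type II consequence (a prohibited item passes through security undetected) is more severe than the Type I consequence (a harmless bag is searched, delaying the passenger).

Type II error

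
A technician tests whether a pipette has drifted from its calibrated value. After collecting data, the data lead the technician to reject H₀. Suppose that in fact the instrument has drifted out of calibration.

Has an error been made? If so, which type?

The conventional null hypothesis here is that the instrument is correctly calibrated.
The test rejected a false H₀ — the decision matches the true state.

Neither — the decision is correct.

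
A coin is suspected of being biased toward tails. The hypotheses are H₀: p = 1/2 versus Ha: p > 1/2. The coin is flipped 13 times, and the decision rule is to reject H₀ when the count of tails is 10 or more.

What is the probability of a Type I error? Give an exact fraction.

α = P(reject H₀ | H₀ true) = P(S ≥ 10 | p = 1/2), with S ~ Binomial(13, 1/2).
Summing the upper tail: (286 + 78 + 13 + 1) / 2^13 = 378/8192 = 189/4096.

189/4096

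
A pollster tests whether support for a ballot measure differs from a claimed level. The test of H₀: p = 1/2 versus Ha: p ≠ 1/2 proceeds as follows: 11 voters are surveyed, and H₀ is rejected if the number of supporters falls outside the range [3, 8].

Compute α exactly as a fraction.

67/1024

The significance level is the null-hypothesis probability of the rejection region {≤2} ∪ {≥9}.
Each tail has probability (1 + 11 + 55)/2048; doubling gives α = 134/2048 = 67/1024.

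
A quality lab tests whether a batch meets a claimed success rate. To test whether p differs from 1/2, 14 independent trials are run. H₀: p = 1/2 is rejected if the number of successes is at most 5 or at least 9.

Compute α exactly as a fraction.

3473/8192

Under H₀, K ~ Binomial(14, 1/2); α is the probability of landing in either tail, P(K ≤ 5) + P(K ≥ 9).
Each tail has probability (1 + 14 + 91 + 364 + 1001 + 2002)/16384; doubling gives α = 6946/16384 = 3473/8192.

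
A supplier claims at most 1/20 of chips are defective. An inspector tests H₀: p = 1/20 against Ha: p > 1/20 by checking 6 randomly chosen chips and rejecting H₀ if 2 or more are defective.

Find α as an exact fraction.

The significance level is the probability, assuming p = 1/20, of seeing 2 or more defectives in 6 draws.
α = 1 − P(K ≤ 1) = 1 − 2476099/2560000 = 83901/2560000.

83901/2560000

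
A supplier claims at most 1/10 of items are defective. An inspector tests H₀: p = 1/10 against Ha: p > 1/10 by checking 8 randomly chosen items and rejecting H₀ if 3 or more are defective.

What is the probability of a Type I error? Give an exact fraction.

α = P(reject H₀ | H₀ true) = P(S ≥ 3 | p = 1/10), S ~ Binomial(8, 1/10).
α = 1 − P(S ≤ 2) = 1 − 96190821/100000000 = 3809179/100000000.

3809179/100000000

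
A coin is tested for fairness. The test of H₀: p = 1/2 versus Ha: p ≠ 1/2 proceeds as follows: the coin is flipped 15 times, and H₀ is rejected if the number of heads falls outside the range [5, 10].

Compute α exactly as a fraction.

α = P(X ≤ 4 or X ≥ 11 | p = 1/2), X ~ Binomial(15, 1/2).
Each tail has probability (1 + 15 + 105 + 455 + 1365)/32768; doubling gives α = 3882/32768 = 1941/16384.

1941/16384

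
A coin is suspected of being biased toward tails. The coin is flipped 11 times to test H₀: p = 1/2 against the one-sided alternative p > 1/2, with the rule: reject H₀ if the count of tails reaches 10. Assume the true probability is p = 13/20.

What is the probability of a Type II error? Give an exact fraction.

19239273573359/20480000000000

Under the alternative p = 13/20, K ~ Binomial(11, 13/20); β is the probability the test does not reject, P(K < 10).
Equivalently, β = 1 − P(K ≥ 10) = 19239273573359/20480000000000.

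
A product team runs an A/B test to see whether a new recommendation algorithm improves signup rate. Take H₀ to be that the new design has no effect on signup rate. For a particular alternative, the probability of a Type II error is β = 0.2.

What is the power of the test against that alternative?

Power = 1 − β = 1 − 0.2 = 0.8.

0.8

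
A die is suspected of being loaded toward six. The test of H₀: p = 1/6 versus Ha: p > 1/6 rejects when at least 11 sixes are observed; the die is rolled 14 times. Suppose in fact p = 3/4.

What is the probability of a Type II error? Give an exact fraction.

64244663/134217728

β = P(fail to reject H₀ | Ha true) = P(Y ≤ 10 | p = 3/4), Y ~ Binomial(14, 3/4).
Summing C(14,j)·(3/4)^j·(1/4)^{14-j} for j = 0..10 gives 64244663/134217728.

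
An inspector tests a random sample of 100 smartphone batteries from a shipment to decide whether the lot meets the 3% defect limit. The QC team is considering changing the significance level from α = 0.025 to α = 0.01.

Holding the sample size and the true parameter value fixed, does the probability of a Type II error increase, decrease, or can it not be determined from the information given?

It increases.

Lowering α raises the bar for rejection; under Ha, the test now fails to reject on outcomes it previously would have rejected.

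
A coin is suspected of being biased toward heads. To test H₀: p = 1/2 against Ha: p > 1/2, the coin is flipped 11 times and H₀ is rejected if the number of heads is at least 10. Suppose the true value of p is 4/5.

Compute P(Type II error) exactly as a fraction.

β = P(fail to reject H₀ | Ha true) = P(X ≤ 9 | p = 4/5), X ~ Binomial(11, 4/5).
Equivalently, β = 1 − P(X ≥ 10) = 6619897/9765625.

6619897/9765625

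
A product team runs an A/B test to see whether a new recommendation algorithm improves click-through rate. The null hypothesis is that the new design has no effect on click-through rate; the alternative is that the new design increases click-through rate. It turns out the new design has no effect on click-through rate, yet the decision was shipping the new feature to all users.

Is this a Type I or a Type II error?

'Shipping the new feature to all users' corresponds to rejecting H₀.
H₀ was rejected but H₀ is true — a Type I error (false positive).

Type I error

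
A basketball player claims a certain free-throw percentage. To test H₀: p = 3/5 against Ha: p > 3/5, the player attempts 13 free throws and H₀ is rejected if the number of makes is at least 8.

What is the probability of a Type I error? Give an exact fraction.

701167509/1220703125

Under H₀, K ~ Binomial(13, 3/5), and α = P(K ≥ 8).
P(K ≥ 8) = Σ_{j=8}^{13} C(13,j)·(3/5)^j·(2/5)^{13-j} = 701167509/1220703125.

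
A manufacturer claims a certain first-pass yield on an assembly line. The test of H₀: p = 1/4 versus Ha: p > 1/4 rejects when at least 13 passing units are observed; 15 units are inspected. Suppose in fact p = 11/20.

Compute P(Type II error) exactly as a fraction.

32418940857512713659/32768000000000000000

β = P(fail to reject H₀ | Ha true) = P(Y ≤ 12 | p = 11/20), Y ~ Binomial(15, 11/20).
Adding the binomial probabilities P(Y=0)+…+P(Y=12) at p = 11/20 gives 32418940857512713659/32768000000000000000.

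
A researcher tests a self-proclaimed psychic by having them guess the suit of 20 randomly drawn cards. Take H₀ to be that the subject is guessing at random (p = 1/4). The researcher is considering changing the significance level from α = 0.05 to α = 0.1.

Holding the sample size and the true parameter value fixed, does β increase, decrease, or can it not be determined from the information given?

It decreases.

With a larger α the critical value moves toward the center, so more of the Ha sampling distribution lies in the rejection region.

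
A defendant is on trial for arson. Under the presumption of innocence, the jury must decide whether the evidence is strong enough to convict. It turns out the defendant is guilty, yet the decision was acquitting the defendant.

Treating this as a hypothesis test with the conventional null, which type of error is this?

Type II error

The null hypothesis here is that the defendant is innocent.
'Acquitting the defendant' corresponds to failing to reject H₀.
H₀ was not rejected but H₀ is false — a Type II error (false negative).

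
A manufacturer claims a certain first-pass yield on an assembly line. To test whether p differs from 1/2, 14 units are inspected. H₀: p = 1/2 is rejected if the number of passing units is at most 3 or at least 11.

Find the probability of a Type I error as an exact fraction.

α = P(Y ≤ 3 or Y ≥ 11 | p = 1/2), Y ~ Binomial(14, 1/2).
The two tails are symmetric, so α = 2·(1 + 14 + 91 + 364)/2^14 = 940/16384 = 235/4096.

235/4096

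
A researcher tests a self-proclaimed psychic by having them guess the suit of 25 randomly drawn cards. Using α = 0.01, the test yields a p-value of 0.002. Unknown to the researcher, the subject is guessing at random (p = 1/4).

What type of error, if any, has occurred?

Type I error

The conventional null hypothesis is that the subject is guessing at random (p = 1/4).
Since p = 0.002 < α = 0.01, H₀ is rejected.
H₀ is true (actually the subject is guessing at random (p = 1/4)).
Rejecting a true H₀ is a Type I error.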